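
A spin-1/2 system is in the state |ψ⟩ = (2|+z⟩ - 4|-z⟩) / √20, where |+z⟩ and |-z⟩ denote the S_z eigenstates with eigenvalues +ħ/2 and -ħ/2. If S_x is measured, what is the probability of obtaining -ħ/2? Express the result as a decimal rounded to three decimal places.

0.900

|-x⟩ = (|+z⟩ - |-z⟩)/√2, so ⟨-x|ψ⟩ = (6) / (√2·√20).
P = |6|² / 40 = 36/40.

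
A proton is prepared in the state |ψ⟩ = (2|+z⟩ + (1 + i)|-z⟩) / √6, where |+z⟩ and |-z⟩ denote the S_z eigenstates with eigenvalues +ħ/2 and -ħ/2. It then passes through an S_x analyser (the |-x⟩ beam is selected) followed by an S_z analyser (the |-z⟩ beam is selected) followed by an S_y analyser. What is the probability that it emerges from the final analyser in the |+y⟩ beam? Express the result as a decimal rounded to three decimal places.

First analyser (S_x): P(|-x⟩) = |⟨-x|ψ⟩|² = 2/12.
After stage 1 the state is |-x⟩; P(|-z⟩) = |⟨-z|-x⟩|² = 1/2.
After stage 2 the state is |-z⟩; P(|+y⟩) = |⟨+y|-z⟩|² = 1/2.
Joint probability = 2/12 × 1/2 × 1/2 = 0.042.

0.042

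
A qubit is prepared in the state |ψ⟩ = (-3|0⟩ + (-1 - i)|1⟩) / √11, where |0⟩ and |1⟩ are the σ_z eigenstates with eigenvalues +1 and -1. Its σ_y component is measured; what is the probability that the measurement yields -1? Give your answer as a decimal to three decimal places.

0.227

|-y⟩ = (|0⟩ - i|1⟩)/√2, so ⟨-y|ψ⟩ = (-2 - i) / (√2·√11).
P = |-2 - i|² / 22 = 5/22.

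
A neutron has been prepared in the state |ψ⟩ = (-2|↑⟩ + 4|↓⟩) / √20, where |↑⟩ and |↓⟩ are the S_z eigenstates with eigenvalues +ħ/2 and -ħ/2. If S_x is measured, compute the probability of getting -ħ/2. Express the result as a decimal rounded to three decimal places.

|-x⟩ = (|↑⟩ - |↓⟩)/√2, so ⟨-x|ψ⟩ = (-6) / (√2·√20).
P = |-6|² / 40 = 36/40.

0.900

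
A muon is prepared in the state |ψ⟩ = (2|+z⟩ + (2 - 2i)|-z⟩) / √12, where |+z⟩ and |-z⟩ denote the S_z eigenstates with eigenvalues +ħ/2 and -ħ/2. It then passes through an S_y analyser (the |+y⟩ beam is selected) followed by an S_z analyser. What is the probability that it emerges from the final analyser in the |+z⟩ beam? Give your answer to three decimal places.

First analyser (S_y): P(|+y⟩) = |⟨+y|ψ⟩|² = 4/24.
After stage 1 the state is |+y⟩; P(|+z⟩) = |⟨+z|+y⟩|² = 1/2.
Joint probability = 4/24 × 1/2 = 0.083.

0.083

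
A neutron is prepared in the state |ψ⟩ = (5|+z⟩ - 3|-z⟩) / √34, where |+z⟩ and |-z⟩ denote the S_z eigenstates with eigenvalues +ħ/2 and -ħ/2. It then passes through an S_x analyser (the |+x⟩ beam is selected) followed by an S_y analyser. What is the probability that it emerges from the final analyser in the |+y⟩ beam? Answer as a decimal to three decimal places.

0.029

First analyser (S_x): P(|+x⟩) = |⟨+x|ψ⟩|² = 4/68.
After stage 1 the state is |+x⟩; P(|+y⟩) = |⟨+y|+x⟩|² = 1/2.
Joint probability = 4/68 × 1/2 = 0.029.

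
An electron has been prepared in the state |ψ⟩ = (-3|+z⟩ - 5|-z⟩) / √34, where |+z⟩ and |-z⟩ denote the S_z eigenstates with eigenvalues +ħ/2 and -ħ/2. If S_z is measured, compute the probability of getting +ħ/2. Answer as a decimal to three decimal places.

The +ħ/2 outcome corresponds to |+z⟩. Its amplitude in |ψ⟩ is -3/√34.
P = |-3|² / 34 = 9/34.

0.265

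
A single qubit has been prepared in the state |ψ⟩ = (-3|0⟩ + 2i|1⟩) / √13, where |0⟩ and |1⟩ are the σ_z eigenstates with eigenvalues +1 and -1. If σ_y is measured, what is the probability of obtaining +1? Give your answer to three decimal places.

|+y⟩ = (|0⟩ + i|1⟩)/√2, so ⟨+y|ψ⟩ = (-1) / (√2·√13).
P = |-1|² / 26 = 1/26.

0.038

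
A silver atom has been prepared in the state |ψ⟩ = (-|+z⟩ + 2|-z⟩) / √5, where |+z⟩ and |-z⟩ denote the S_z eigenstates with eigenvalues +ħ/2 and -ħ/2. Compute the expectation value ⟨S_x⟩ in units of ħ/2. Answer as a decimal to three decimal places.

⟨σ_x⟩ = 2 Re(a* b)/(|a|²+|b|²) with a = -1, b = 2.
a* b = -2, so ⟨σ_x⟩ = -4/5.
⟨S_x⟩ = (ħ/2)·⟨σ_x⟩.

-0.800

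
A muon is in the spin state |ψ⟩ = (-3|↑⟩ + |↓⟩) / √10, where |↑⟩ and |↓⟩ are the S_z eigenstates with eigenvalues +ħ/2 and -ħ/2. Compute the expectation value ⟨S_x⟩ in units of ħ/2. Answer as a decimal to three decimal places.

-0.600

⟨σ_x⟩ = 2 Re(a* b)/(|a|²+|b|²) with a = -3, b = 1.
a* b = -3, so ⟨σ_x⟩ = -6/10.
⟨S_x⟩ = (ħ/2)·⟨σ_x⟩.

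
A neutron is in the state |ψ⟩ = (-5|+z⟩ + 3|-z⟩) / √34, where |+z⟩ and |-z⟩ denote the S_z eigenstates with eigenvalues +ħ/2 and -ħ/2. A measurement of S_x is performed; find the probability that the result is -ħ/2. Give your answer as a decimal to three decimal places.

|-x⟩ = (|+z⟩ - |-z⟩)/√2, so ⟨-x|ψ⟩ = (-8) / (√2·√34).
P = |-8|² / 68 = 64/68.

0.941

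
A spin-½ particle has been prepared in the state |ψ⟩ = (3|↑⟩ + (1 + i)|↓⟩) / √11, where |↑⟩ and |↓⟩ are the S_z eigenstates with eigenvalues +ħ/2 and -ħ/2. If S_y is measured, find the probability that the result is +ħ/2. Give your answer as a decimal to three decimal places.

|+y⟩ = (|↑⟩ + i|↓⟩)/√2, so ⟨+y|ψ⟩ = (4 - i) / (√2·√11).
P = |4 - i|² / 22 = 17/22.

0.773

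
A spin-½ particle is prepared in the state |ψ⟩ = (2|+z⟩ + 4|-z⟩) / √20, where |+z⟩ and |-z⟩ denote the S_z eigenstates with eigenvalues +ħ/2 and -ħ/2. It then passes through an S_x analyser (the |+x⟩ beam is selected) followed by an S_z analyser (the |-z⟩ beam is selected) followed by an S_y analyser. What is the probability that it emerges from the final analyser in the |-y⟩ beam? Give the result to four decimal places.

First analyser (S_x): P(|+x⟩) = |⟨+x|ψ⟩|² = 36/40.
After stage 1 the state is |+x⟩; P(|-z⟩) = |⟨-z|+x⟩|² = 1/2.
After stage 2 the state is |-z⟩; P(|-y⟩) = |⟨-y|-z⟩|² = 1/2.
Joint probability = 36/40 × 1/2 × 1/2 = 0.2250.

0.2250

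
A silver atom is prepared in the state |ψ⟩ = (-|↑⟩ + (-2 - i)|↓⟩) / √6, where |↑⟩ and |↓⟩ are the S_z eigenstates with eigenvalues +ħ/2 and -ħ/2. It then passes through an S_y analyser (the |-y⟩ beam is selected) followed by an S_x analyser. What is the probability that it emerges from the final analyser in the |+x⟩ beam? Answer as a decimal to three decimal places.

First analyser (S_y): P(|-y⟩) = |⟨-y|ψ⟩|² = 4/12.
After stage 1 the state is |-y⟩; P(|+x⟩) = |⟨+x|-y⟩|² = 1/2.
Joint probability = 4/12 × 1/2 = 0.167.

0.167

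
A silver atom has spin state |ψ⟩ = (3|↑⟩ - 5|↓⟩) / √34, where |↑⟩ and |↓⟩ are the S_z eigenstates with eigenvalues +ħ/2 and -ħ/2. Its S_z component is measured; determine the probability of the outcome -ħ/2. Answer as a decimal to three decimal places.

0.735

The -ħ/2 outcome corresponds to |↓⟩. Its amplitude in |ψ⟩ is -5/√34.
P = |-5|² / 34 = 25/34.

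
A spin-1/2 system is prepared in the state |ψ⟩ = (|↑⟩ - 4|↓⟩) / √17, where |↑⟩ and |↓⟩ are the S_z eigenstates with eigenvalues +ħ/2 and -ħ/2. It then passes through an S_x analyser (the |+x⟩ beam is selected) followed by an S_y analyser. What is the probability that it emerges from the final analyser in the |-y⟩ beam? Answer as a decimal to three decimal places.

First analyser (S_x): P(|+x⟩) = |⟨+x|ψ⟩|² = 9/34.
After stage 1 the state is |+x⟩; P(|-y⟩) = |⟨-y|+x⟩|² = 1/2.
Joint probability = 9/34 × 1/2 = 0.132.

0.132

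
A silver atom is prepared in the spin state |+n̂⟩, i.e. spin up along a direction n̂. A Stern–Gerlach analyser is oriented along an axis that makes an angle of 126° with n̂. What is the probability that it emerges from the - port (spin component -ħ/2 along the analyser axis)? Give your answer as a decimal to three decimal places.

For spin-½, the probability of finding spin-up along an axis at angle θ to the initial spin direction is cos²(θ/2); spin-down is sin²(θ/2).
θ = 126°, so P = sin²(63°) ≈ 0.794.

0.794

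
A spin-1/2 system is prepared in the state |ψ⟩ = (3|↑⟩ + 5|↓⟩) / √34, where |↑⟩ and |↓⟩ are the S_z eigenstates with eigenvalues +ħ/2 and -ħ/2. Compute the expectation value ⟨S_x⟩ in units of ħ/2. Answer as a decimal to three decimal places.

⟨σ_x⟩ = 2 Re(a* b)/(|a|²+|b|²) with a = 3, b = 5.
a* b = 15, so ⟨σ_x⟩ = 30/34.
⟨S_x⟩ = (ħ/2)·⟨σ_x⟩.

0.882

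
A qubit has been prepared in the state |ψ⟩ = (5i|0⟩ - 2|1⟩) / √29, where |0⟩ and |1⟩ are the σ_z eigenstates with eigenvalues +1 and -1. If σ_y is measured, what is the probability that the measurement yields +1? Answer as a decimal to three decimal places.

|+y⟩ = (|0⟩ + i|1⟩)/√2, so ⟨+y|ψ⟩ = (7i) / (√2·√29).
P = |7i|² / 58 = 49/58.

0.845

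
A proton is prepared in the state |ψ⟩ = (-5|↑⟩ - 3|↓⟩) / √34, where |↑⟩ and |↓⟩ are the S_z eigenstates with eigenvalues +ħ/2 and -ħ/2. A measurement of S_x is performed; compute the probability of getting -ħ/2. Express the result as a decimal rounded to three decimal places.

0.059

|-x⟩ = (|↑⟩ - |↓⟩)/√2, so ⟨-x|ψ⟩ = (-2) / (√2·√34).
P = |-2|² / 68 = 4/68.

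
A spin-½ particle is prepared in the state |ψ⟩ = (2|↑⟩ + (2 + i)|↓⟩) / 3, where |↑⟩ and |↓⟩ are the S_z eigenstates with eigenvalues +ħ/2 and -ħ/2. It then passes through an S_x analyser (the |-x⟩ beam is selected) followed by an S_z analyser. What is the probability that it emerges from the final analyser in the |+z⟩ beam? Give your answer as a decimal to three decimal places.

0.028

First analyser (S_x): P(|-x⟩) = |⟨-x|ψ⟩|² = 1/18.
After stage 1 the state is |-x⟩; P(|+z⟩) = |⟨+z|-x⟩|² = 1/2.
Joint probability = 1/18 × 1/2 = 0.028.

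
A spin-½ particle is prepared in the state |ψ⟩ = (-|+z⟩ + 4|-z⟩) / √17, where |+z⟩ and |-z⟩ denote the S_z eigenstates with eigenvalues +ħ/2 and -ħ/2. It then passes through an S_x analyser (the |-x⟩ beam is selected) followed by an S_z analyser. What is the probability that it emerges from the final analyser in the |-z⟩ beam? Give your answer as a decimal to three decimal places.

0.368

First analyser (S_x): P(|-x⟩) = |⟨-x|ψ⟩|² = 25/34.
After stage 1 the state is |-x⟩; P(|-z⟩) = |⟨-z|-x⟩|² = 1/2.
Joint probability = 25/34 × 1/2 = 0.368.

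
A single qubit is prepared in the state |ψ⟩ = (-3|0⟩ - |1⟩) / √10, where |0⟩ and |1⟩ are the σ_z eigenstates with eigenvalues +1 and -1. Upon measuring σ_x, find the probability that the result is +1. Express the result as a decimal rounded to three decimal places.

0.800

|+x⟩ = (|0⟩ + |1⟩)/√2, so ⟨+x|ψ⟩ = (-4) / (√2·√10).
P = |-4|² / 20 = 16/20.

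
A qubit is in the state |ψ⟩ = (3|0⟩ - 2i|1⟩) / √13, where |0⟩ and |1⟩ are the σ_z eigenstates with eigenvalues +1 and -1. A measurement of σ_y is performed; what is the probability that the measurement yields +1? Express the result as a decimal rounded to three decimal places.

|+y⟩ = (|0⟩ + i|1⟩)/√2, so ⟨+y|ψ⟩ = (1) / (√2·√13).
P = |1|² / 26 = 1/26.

0.038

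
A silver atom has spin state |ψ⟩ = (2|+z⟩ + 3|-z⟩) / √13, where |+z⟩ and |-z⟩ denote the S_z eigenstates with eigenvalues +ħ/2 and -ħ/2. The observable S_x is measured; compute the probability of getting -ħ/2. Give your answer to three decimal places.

0.038

|-x⟩ = (|+z⟩ - |-z⟩)/√2, so ⟨-x|ψ⟩ = (-1) / (√2·√13).
P = |-1|² / 26 = 1/26.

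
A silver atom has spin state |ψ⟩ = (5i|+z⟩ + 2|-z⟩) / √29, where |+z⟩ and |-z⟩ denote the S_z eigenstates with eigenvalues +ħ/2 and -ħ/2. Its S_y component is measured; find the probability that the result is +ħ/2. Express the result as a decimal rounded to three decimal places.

0.155

|+y⟩ = (|+z⟩ + i|-z⟩)/√2, so ⟨+y|ψ⟩ = (3i) / (√2·√29).
P = |3i|² / 58 = 9/58.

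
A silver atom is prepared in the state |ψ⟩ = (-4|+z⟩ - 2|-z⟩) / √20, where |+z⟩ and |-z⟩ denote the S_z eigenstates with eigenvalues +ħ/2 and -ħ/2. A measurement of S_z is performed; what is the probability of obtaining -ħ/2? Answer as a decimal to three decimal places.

0.200

The -ħ/2 outcome corresponds to |-z⟩. Its amplitude in |ψ⟩ is -2/√20.
P = |-2|² / 20 = 4/20.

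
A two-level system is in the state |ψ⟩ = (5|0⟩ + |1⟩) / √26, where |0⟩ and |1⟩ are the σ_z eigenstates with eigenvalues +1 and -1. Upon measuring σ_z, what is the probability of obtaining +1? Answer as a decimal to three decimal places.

The +1 outcome corresponds to |0⟩. Its amplitude in |ψ⟩ is 5/√26.
P = |5|² / 26 = 25/26.

0.962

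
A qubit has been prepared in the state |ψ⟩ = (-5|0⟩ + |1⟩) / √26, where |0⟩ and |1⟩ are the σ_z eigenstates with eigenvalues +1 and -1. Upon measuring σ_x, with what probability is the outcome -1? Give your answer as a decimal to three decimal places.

|-x⟩ = (|0⟩ - |1⟩)/√2, so ⟨-x|ψ⟩ = (-6) / (√2·√26).
P = |-6|² / 52 = 36/52.

0.692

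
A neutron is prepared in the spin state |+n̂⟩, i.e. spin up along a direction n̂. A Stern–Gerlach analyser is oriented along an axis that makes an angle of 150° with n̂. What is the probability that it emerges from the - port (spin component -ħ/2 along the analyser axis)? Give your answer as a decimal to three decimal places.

0.933

For spin-½, the probability of finding spin-up along an axis at angle θ to the initial spin direction is cos²(θ/2); spin-down is sin²(θ/2).
θ = 150°, so P = sin²(75°) ≈ 0.933.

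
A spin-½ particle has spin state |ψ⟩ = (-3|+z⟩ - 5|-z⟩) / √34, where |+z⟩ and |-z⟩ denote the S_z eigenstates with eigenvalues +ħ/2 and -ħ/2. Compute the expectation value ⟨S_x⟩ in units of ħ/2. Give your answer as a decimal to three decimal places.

0.882

⟨σ_x⟩ = 2 Re(a* b)/(|a|²+|b|²) with a = -3, b = -5.
a* b = 15, so ⟨σ_x⟩ = 30/34.
⟨S_x⟩ = (ħ/2)·⟨σ_x⟩.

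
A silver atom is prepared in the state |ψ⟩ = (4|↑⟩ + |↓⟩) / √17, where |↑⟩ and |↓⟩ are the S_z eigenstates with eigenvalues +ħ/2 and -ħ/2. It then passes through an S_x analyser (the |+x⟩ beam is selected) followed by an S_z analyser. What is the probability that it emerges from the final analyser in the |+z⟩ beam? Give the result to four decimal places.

0.3676

First analyser (S_x): P(|+x⟩) = |⟨+x|ψ⟩|² = 25/34.
After stage 1 the state is |+x⟩; P(|+z⟩) = |⟨+z|+x⟩|² = 1/2.
Joint probability = 25/34 × 1/2 = 0.3676.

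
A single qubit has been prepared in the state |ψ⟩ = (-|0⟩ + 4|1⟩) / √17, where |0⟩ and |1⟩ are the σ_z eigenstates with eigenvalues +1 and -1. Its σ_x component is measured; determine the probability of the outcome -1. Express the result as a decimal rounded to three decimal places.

0.735

|-x⟩ = (|0⟩ - |1⟩)/√2, so ⟨-x|ψ⟩ = (-5) / (√2·√17).
P = |-5|² / 34 = 25/34.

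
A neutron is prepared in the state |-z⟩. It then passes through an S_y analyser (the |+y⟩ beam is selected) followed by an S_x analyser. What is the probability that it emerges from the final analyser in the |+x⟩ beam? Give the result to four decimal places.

First analyser (S_y): from |-z⟩, P(|+y⟩) = 1/2.
After stage 1 the state is |+y⟩; P(|+x⟩) = |⟨+x|+y⟩|² = 1/2.
Joint probability = 1/2 × 1/2 = 0.2500.

0.2500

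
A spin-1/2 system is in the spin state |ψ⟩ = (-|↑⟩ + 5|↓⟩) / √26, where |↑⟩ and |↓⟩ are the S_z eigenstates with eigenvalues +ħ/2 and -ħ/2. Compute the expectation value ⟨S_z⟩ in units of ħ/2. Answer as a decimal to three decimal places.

-0.923

⟨σ_z⟩ = |a|² - |b|² divided by |a|²+|b|², with a, b the |↑⟩, |↓⟩ amplitudes.
= (1 - 25)/26 = -24/26.
⟨S_z⟩ = (ħ/2)·⟨σ_z⟩.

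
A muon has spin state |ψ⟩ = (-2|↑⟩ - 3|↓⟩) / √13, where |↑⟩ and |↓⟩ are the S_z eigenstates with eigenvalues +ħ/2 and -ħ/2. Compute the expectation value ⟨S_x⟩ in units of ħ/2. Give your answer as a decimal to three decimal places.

0.923

⟨σ_x⟩ = 2 Re(a* b)/(|a|²+|b|²) with a = -2, b = -3.
a* b = 6, so ⟨σ_x⟩ = 12/13.
⟨S_x⟩ = (ħ/2)·⟨σ_x⟩.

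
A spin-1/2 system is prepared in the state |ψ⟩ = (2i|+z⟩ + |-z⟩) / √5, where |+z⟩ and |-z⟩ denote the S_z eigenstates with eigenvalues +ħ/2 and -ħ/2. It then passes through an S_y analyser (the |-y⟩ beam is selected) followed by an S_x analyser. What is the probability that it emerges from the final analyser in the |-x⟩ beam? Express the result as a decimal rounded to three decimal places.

First analyser (S_y): P(|-y⟩) = |⟨-y|ψ⟩|² = 9/10.
After stage 1 the state is |-y⟩; P(|-x⟩) = |⟨-x|-y⟩|² = 1/2.
Joint probability = 9/10 × 1/2 = 0.450.

0.450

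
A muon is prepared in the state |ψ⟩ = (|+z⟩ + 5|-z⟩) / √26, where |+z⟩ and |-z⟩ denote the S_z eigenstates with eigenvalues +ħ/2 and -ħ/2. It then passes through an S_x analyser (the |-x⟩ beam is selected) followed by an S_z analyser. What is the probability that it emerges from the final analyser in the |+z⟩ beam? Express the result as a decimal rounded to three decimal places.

First analyser (S_x): P(|-x⟩) = |⟨-x|ψ⟩|² = 16/52.
After stage 1 the state is |-x⟩; P(|+z⟩) = |⟨+z|-x⟩|² = 1/2.
Joint probability = 16/52 × 1/2 = 0.154.

0.154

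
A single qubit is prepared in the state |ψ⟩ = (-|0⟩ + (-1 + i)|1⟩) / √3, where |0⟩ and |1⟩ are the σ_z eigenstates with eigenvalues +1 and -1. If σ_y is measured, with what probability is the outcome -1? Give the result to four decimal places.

|-y⟩ = (|0⟩ - i|1⟩)/√2, so ⟨-y|ψ⟩ = (-2 - i) / (√2·√3).
P = |-2 - i|² / 6 = 5/6.

0.8333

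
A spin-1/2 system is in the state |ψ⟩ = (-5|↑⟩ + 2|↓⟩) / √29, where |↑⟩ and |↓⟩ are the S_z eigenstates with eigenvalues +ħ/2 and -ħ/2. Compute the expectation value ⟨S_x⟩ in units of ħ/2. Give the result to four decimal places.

-0.6897

⟨σ_x⟩ = 2 Re(a* b)/(|a|²+|b|²) with a = -5, b = 2.
a* b = -10, so ⟨σ_x⟩ = -20/29.
⟨S_x⟩ = (ħ/2)·⟨σ_x⟩.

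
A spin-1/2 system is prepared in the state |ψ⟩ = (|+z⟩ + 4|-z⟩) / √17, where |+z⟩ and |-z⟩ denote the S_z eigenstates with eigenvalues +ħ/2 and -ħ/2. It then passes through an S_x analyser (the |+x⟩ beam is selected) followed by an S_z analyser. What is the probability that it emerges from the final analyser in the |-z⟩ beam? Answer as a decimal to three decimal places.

First analyser (S_x): P(|+x⟩) = |⟨+x|ψ⟩|² = 25/34.
After stage 1 the state is |+x⟩; P(|-z⟩) = |⟨-z|+x⟩|² = 1/2.
Joint probability = 25/34 × 1/2 = 0.368.

0.368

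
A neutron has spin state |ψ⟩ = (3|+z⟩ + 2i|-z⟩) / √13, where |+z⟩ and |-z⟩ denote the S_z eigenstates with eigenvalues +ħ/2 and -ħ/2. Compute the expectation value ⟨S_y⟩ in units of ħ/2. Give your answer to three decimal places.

⟨σ_y⟩ = 2 Im(a* b)/(|a|²+|b|²) with a = 3, b = 2i.
a* b = 6i, so ⟨σ_y⟩ = 12/13.
⟨S_y⟩ = (ħ/2)·⟨σ_y⟩.

0.923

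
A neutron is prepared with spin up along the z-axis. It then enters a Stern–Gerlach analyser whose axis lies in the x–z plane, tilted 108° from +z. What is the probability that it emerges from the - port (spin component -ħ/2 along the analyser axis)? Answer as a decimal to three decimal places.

0.655

For spin-½, the probability of finding spin-up along an axis at angle θ to the initial spin direction is cos²(θ/2); spin-down is sin²(θ/2).
θ = 108°, so P = sin²(54°) ≈ 0.655.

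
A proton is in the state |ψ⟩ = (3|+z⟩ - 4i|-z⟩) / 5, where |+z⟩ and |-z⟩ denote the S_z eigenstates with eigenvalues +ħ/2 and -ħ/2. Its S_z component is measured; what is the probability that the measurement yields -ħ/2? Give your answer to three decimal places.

0.640

The -ħ/2 outcome corresponds to |-z⟩. Its amplitude in |ψ⟩ is -4i/5.
P = |-4i|² / 25 = 16/25.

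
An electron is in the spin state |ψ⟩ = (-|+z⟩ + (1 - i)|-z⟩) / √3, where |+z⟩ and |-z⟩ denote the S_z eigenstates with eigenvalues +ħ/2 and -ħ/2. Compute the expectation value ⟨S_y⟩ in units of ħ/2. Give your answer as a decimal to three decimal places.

0.667

⟨σ_y⟩ = 2 Im(a* b)/(|a|²+|b|²) with a = -1, b = (1 - i).
a* b = (-1 + i), so ⟨σ_y⟩ = 2/3.
⟨S_y⟩ = (ħ/2)·⟨σ_y⟩.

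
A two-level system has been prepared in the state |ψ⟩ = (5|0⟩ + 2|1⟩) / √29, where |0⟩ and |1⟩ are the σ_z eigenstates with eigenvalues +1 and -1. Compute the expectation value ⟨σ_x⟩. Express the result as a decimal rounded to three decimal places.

0.690

⟨σ_x⟩ = 2 Re(a* b)/(|a|²+|b|²) with a = 5, b = 2.
a* b = 10, so ⟨σ_x⟩ = 20/29.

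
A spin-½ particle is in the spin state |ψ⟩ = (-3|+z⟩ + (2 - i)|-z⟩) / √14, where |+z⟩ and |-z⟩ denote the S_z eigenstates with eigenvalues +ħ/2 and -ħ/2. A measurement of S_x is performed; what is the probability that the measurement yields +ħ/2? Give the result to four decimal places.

0.0714

|+x⟩ = (|+z⟩ + |-z⟩)/√2, so ⟨+x|ψ⟩ = (-1 - i) / (√2·√14).
P = |-1 - i|² / 28 = 2/28.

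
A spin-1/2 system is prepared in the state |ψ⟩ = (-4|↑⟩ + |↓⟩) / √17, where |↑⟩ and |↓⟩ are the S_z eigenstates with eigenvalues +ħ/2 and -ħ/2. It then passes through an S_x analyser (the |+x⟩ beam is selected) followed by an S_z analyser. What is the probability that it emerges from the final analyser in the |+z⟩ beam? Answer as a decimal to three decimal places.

0.132

First analyser (S_x): P(|+x⟩) = |⟨+x|ψ⟩|² = 9/34.
After stage 1 the state is |+x⟩; P(|+z⟩) = |⟨+z|+x⟩|² = 1/2.
Joint probability = 9/34 × 1/2 = 0.132.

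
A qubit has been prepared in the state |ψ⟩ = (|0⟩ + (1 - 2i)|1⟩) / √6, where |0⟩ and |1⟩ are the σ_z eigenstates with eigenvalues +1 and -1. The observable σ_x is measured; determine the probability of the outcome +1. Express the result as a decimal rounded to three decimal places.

|+x⟩ = (|0⟩ + |1⟩)/√2, so ⟨+x|ψ⟩ = (2 - 2i) / (√2·√6).
P = |2 - 2i|² / 12 = 8/12.

0.667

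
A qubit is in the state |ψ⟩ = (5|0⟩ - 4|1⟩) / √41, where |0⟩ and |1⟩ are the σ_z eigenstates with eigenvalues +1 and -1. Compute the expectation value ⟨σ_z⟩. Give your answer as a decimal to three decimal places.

⟨σ_z⟩ = |a|² - |b|² divided by |a|²+|b|², with a, b the |0⟩, |1⟩ amplitudes.
= (25 - 16)/41 = 9/41.

0.220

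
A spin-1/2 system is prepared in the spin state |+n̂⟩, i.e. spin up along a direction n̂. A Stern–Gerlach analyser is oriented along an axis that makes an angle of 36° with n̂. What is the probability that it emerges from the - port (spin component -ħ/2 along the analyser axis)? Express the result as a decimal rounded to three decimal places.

0.095

For spin-½, the probability of finding spin-up along an axis at angle θ to the initial spin direction is cos²(θ/2); spin-down is sin²(θ/2).
θ = 36°, so P = sin²(18°) ≈ 0.095.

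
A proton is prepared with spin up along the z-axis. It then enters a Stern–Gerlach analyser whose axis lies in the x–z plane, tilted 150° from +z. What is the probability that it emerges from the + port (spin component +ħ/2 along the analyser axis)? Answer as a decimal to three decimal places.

For spin-½, the probability of finding spin-up along an axis at angle θ to the initial spin direction is cos²(θ/2); spin-down is sin²(θ/2).
θ = 150°, so P = cos²(75°) ≈ 0.067.

0.067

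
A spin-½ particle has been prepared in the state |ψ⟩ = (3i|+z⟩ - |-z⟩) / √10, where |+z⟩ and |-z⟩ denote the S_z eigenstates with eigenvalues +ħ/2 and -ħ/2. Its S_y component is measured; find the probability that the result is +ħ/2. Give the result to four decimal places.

0.8000

|+y⟩ = (|+z⟩ + i|-z⟩)/√2, so ⟨+y|ψ⟩ = (4i) / (√2·√10).
P = |4i|² / 20 = 16/20.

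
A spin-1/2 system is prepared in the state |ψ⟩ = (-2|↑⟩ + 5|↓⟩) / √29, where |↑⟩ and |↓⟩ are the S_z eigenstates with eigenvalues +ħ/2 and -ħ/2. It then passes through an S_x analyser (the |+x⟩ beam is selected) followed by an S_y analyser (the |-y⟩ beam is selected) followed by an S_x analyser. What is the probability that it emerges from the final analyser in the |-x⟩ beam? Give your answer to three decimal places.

0.039

First analyser (S_x): P(|+x⟩) = |⟨+x|ψ⟩|² = 9/58.
After stage 1 the state is |+x⟩; P(|-y⟩) = |⟨-y|+x⟩|² = 1/2.
After stage 2 the state is |-y⟩; P(|-x⟩) = |⟨-x|-y⟩|² = 1/2.
Joint probability = 9/58 × 1/2 × 1/2 = 0.039.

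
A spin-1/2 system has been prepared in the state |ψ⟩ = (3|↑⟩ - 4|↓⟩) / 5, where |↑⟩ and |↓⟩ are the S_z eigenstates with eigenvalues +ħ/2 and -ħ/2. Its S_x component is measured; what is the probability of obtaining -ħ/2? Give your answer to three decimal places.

0.980

|-x⟩ = (|↑⟩ - |↓⟩)/√2, so ⟨-x|ψ⟩ = (7) / (√2·5).
P = |7|² / 50 = 49/50.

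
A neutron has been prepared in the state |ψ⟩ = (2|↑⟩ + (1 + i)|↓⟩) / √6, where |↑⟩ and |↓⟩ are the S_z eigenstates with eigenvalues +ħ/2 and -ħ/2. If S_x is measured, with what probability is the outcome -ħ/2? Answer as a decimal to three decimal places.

|-x⟩ = (|↑⟩ - |↓⟩)/√2, so ⟨-x|ψ⟩ = (1 - i) / (√2·√6).
P = |1 - i|² / 12 = 2/12.

0.167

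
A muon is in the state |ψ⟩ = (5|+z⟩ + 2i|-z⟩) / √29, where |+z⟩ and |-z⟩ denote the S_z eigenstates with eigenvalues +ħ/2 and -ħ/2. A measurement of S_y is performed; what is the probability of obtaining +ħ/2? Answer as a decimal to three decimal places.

0.845

|+y⟩ = (|+z⟩ + i|-z⟩)/√2, so ⟨+y|ψ⟩ = (7) / (√2·√29).
P = |7|² / 58 = 49/58.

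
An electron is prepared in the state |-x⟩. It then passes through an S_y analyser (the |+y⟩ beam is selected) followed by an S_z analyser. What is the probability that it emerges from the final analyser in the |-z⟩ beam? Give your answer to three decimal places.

First analyser (S_y): from |-x⟩, P(|+y⟩) = 1/2.
After stage 1 the state is |+y⟩; P(|-z⟩) = |⟨-z|+y⟩|² = 1/2.
Joint probability = 1/2 × 1/2 = 0.250.

0.250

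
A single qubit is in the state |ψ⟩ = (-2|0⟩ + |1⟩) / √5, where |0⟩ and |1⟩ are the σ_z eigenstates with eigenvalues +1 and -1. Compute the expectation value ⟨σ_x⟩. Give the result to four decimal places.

-0.8000

⟨σ_x⟩ = 2 Re(a* b)/(|a|²+|b|²) with a = -2, b = 1.
a* b = -2, so ⟨σ_x⟩ = -4/5.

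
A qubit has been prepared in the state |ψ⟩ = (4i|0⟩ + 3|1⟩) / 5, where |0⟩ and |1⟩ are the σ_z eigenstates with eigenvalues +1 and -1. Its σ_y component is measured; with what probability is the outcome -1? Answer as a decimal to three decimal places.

|-y⟩ = (|0⟩ - i|1⟩)/√2, so ⟨-y|ψ⟩ = (7i) / (√2·5).
P = |7i|² / 50 = 49/50.

0.980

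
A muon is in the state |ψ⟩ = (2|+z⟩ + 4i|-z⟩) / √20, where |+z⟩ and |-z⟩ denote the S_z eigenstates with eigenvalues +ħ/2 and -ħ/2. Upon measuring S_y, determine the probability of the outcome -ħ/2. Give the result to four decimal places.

0.1000

|-y⟩ = (|+z⟩ - i|-z⟩)/√2, so ⟨-y|ψ⟩ = (-2) / (√2·√20).
P = |-2|² / 40 = 4/40.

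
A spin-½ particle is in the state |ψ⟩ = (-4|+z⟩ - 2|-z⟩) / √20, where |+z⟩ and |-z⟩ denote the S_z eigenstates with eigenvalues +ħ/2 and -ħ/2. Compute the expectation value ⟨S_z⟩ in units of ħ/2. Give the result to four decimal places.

0.6000

⟨σ_z⟩ = |a|² - |b|² divided by |a|²+|b|², with a, b the |+z⟩, |-z⟩ amplitudes.
= (16 - 4)/20 = 12/20.
⟨S_z⟩ = (ħ/2)·⟨σ_z⟩.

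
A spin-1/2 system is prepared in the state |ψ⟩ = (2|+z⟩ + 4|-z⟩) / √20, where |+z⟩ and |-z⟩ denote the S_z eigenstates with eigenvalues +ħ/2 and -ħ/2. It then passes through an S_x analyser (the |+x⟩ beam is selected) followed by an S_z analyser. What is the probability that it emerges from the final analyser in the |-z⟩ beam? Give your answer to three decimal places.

First analyser (S_x): P(|+x⟩) = |⟨+x|ψ⟩|² = 36/40.
After stage 1 the state is |+x⟩; P(|-z⟩) = |⟨-z|+x⟩|² = 1/2.
Joint probability = 36/40 × 1/2 = 0.450.

0.450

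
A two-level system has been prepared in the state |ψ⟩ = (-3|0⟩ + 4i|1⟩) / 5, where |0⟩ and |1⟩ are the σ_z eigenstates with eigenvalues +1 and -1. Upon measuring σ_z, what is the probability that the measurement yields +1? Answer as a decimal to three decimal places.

The +1 outcome corresponds to |0⟩. Its amplitude in |ψ⟩ is -3/5.
P = |-3|² / 25 = 9/25.

0.360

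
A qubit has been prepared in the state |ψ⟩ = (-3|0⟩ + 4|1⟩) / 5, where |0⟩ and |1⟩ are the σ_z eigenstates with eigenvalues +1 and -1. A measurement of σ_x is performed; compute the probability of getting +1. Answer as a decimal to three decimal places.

0.020

|+x⟩ = (|0⟩ + |1⟩)/√2, so ⟨+x|ψ⟩ = (1) / (√2·5).
P = |1|² / 50 = 1/50.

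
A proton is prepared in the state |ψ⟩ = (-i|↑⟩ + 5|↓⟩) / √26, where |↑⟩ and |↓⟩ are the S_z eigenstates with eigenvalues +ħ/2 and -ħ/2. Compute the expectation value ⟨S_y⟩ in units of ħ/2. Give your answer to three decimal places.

0.385

⟨σ_y⟩ = 2 Im(a* b)/(|a|²+|b|²) with a = -i, b = 5.
a* b = 5i, so ⟨σ_y⟩ = 10/26.
⟨S_y⟩ = (ħ/2)·⟨σ_y⟩.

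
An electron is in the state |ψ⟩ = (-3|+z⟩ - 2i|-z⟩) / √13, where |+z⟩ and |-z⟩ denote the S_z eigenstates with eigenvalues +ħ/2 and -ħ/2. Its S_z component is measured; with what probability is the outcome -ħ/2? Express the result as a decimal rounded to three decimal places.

The -ħ/2 outcome corresponds to |-z⟩. Its amplitude in |ψ⟩ is -2i/√13.
P = |-2i|² / 13 = 4/13.

0.308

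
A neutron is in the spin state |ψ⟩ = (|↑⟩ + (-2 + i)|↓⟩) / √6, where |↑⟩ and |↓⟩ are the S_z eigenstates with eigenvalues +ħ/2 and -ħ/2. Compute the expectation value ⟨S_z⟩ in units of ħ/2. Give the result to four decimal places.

⟨σ_z⟩ = |a|² - |b|² divided by |a|²+|b|², with a, b the |↑⟩, |↓⟩ amplitudes.
= (1 - 5)/6 = -4/6.
⟨S_z⟩ = (ħ/2)·⟨σ_z⟩.

-0.6667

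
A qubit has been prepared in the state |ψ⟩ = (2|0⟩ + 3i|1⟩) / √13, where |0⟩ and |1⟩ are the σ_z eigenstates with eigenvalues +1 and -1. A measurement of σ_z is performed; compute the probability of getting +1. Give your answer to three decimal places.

The +1 outcome corresponds to |0⟩. Its amplitude in |ψ⟩ is 2/√13.
P = |2|² / 13 = 4/13.

0.308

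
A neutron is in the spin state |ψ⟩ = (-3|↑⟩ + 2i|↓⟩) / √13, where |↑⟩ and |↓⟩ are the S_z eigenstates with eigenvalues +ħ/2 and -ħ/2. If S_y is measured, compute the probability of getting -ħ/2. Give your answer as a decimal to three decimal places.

|-y⟩ = (|↑⟩ - i|↓⟩)/√2, so ⟨-y|ψ⟩ = (-5) / (√2·√13).
P = |-5|² / 26 = 25/26.

0.962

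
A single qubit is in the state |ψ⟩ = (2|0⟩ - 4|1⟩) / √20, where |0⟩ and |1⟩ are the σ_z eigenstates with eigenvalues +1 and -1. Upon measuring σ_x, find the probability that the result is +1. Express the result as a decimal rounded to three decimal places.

0.100

|+x⟩ = (|0⟩ + |1⟩)/√2, so ⟨+x|ψ⟩ = (-2) / (√2·√20).
P = |-2|² / 40 = 4/40.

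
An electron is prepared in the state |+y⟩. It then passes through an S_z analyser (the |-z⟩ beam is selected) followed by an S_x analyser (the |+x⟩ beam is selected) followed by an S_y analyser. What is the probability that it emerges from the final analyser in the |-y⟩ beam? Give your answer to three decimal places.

First analyser (S_z): from |+y⟩, P(|-z⟩) = 1/2.
After stage 1 the state is |-z⟩; P(|+x⟩) = |⟨+x|-z⟩|² = 1/2.
After stage 2 the state is |+x⟩; P(|-y⟩) = |⟨-y|+x⟩|² = 1/2.
Joint probability = 1/2 × 1/2 × 1/2 = 0.125.

0.125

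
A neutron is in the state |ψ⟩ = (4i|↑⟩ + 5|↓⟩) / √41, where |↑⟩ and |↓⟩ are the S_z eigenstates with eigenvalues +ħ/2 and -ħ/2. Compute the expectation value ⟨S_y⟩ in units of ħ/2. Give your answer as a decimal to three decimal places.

-0.976

⟨σ_y⟩ = 2 Im(a* b)/(|a|²+|b|²) with a = 4i, b = 5.
a* b = -20i, so ⟨σ_y⟩ = -40/41.
⟨S_y⟩ = (ħ/2)·⟨σ_y⟩.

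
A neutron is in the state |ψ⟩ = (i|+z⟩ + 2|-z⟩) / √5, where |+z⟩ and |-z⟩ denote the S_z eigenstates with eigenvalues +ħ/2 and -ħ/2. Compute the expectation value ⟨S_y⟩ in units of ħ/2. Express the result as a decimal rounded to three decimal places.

-0.800

⟨σ_y⟩ = 2 Im(a* b)/(|a|²+|b|²) with a = i, b = 2.
a* b = -2i, so ⟨σ_y⟩ = -4/5.
⟨S_y⟩ = (ħ/2)·⟨σ_y⟩.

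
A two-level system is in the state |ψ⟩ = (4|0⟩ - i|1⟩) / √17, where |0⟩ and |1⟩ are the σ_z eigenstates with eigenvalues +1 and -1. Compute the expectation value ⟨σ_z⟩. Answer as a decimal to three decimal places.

⟨σ_z⟩ = |a|² - |b|² divided by |a|²+|b|², with a, b the |0⟩, |1⟩ amplitudes.
= (16 - 1)/17 = 15/17.

0.882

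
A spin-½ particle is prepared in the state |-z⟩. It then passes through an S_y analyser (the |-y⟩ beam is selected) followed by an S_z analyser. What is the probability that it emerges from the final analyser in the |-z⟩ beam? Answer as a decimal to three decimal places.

First analyser (S_y): from |-z⟩, P(|-y⟩) = 1/2.
After stage 1 the state is |-y⟩; P(|-z⟩) = |⟨-z|-y⟩|² = 1/2.
Joint probability = 1/2 × 1/2 = 0.250.

0.250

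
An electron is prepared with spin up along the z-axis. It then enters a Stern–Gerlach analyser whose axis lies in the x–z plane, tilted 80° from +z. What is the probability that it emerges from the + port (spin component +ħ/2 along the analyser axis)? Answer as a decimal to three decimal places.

For spin-½, the probability of finding spin-up along an axis at angle θ to the initial spin direction is cos²(θ/2); spin-down is sin²(θ/2).
θ = 80°, so P = cos²(40°) ≈ 0.587.

0.587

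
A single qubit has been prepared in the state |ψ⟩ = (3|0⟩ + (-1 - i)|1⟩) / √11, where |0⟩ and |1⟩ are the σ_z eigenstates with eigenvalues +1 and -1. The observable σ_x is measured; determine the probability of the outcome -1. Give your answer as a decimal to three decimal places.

|-x⟩ = (|0⟩ - |1⟩)/√2, so ⟨-x|ψ⟩ = (4 + i) / (√2·√11).
P = |4 + i|² / 22 = 17/22.

0.773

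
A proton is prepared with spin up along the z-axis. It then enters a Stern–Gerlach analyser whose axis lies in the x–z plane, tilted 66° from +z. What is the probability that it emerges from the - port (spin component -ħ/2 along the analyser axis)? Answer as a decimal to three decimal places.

0.297

For spin-½, the probability of finding spin-up along an axis at angle θ to the initial spin direction is cos²(θ/2); spin-down is sin²(θ/2).
θ = 66°, so P = sin²(33°) ≈ 0.297.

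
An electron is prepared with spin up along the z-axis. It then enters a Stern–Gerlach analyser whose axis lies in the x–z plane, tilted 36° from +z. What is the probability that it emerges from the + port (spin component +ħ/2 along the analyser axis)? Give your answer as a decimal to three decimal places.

0.905

For spin-½, the probability of finding spin-up along an axis at angle θ to the initial spin direction is cos²(θ/2); spin-down is sin²(θ/2).
θ = 36°, so P = cos²(18°) ≈ 0.905.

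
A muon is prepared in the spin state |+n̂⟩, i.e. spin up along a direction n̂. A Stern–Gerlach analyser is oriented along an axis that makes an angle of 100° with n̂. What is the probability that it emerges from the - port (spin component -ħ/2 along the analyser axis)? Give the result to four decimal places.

0.5868

For spin-½, the probability of finding spin-up along an axis at angle θ to the initial spin direction is cos²(θ/2); spin-down is sin²(θ/2).
θ = 100°, so P = sin²(50°) ≈ 0.5868.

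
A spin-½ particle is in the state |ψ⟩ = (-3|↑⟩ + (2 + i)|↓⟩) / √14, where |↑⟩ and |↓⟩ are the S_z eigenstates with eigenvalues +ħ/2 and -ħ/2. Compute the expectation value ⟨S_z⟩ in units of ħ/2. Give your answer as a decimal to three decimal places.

0.286

⟨σ_z⟩ = |a|² - |b|² divided by |a|²+|b|², with a, b the |↑⟩, |↓⟩ amplitudes.
= (9 - 5)/14 = 4/14.
⟨S_z⟩ = (ħ/2)·⟨σ_z⟩.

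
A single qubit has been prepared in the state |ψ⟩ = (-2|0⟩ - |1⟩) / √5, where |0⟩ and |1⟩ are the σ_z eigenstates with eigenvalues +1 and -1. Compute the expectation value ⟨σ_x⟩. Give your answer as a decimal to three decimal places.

⟨σ_x⟩ = 2 Re(a* b)/(|a|²+|b|²) with a = -2, b = -1.
a* b = 2, so ⟨σ_x⟩ = 4/5.

0.800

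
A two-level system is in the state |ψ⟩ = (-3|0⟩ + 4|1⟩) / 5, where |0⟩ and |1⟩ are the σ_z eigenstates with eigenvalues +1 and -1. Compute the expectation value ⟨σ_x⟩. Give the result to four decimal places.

⟨σ_x⟩ = 2 Re(a* b)/(|a|²+|b|²) with a = -3, b = 4.
a* b = -12, so ⟨σ_x⟩ = -24/25.

-0.9600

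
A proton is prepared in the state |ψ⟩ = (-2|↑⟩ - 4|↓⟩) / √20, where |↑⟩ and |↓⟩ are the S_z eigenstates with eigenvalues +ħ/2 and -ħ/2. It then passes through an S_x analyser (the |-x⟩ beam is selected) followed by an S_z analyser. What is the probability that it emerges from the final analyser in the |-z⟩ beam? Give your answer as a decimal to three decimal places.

0.050

First analyser (S_x): P(|-x⟩) = |⟨-x|ψ⟩|² = 4/40.
After stage 1 the state is |-x⟩; P(|-z⟩) = |⟨-z|-x⟩|² = 1/2.
Joint probability = 4/40 × 1/2 = 0.050.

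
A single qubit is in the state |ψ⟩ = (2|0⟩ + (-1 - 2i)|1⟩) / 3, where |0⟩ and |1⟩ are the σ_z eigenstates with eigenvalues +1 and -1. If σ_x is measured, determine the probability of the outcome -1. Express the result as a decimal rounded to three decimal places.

0.722

|-x⟩ = (|0⟩ - |1⟩)/√2, so ⟨-x|ψ⟩ = (3 + 2i) / (√2·3).
P = |3 + 2i|² / 18 = 13/18.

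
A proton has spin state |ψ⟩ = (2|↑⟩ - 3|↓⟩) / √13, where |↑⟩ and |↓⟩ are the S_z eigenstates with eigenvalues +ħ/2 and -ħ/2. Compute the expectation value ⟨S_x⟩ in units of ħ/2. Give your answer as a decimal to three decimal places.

⟨σ_x⟩ = 2 Re(a* b)/(|a|²+|b|²) with a = 2, b = -3.
a* b = -6, so ⟨σ_x⟩ = -12/13.
⟨S_x⟩ = (ħ/2)·⟨σ_x⟩.

-0.923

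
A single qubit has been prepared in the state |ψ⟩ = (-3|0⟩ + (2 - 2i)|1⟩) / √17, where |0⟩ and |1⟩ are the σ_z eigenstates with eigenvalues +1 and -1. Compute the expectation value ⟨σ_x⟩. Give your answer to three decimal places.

⟨σ_x⟩ = 2 Re(a* b)/(|a|²+|b|²) with a = -3, b = (2 - 2i).
a* b = (-6 + 6i), so ⟨σ_x⟩ = -12/17.

-0.706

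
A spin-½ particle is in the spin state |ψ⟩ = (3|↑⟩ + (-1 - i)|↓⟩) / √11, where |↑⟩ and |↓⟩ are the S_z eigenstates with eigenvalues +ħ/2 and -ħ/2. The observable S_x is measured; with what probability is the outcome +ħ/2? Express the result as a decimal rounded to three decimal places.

0.227

|+x⟩ = (|↑⟩ + |↓⟩)/√2, so ⟨+x|ψ⟩ = (2 - i) / (√2·√11).
P = |2 - i|² / 22 = 5/22.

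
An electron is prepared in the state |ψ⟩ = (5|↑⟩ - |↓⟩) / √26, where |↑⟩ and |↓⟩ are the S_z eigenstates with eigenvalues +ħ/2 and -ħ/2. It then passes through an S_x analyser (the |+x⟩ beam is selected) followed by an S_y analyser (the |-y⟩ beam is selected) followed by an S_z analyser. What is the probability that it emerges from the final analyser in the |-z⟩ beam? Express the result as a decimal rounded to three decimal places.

First analyser (S_x): P(|+x⟩) = |⟨+x|ψ⟩|² = 16/52.
After stage 1 the state is |+x⟩; P(|-y⟩) = |⟨-y|+x⟩|² = 1/2.
After stage 2 the state is |-y⟩; P(|-z⟩) = |⟨-z|-y⟩|² = 1/2.
Joint probability = 16/52 × 1/2 × 1/2 = 0.077.

0.077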